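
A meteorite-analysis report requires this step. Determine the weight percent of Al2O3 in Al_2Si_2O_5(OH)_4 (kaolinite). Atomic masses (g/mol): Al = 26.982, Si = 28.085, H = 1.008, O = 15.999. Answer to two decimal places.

Molar mass of Al_2Si_2O_5(OH)_4 = 2×26.982 + 2×28.085 + 9×15.999 + 4×1.008 = 258.157 g/mol.
Each formula unit contains 2 Al, equivalent to 2/2 = 1.0000 mol Al2O3.
M(Al2O3) = 2×26.982 + 3×15.999 = 101.961 g/mol.
Mass of Al2O3 per formula unit = 1.0000 × 101.961 = 101.961 g.
Al2O3 wt% = 101.961 / 258.157 × 100 = 39.50%.

39.50 wt%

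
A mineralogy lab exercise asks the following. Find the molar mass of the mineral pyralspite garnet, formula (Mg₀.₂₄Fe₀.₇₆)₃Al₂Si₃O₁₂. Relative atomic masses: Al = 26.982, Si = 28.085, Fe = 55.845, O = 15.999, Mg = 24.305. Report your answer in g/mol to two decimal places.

475.03 g/mol

Mg: 0.72 × 24.305 = 17.4996
Fe: 2.28 × 55.845 = 127.3266
Al: 2 × 26.982 = 53.9640
Si: 3 × 28.085 = 84.2550
O: 12 × 15.999 = 191.9880
Summing the contributions gives the formula mass.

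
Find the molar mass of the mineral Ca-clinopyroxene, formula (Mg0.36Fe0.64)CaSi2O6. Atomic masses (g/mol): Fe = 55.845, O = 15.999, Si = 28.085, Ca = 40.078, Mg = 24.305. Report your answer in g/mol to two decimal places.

236.73 g/mol

M = 0.36×24.305 + 0.64×55.845 + 1×40.078 + 2×28.085 + 6×15.999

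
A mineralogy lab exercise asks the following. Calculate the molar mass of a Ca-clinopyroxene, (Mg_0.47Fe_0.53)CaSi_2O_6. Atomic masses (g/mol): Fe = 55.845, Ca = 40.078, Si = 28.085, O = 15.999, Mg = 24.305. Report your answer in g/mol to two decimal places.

233.26 g/mol

M = 0.47(24.305) + 0.53(55.845) + 1(40.078) + 2(28.085) + 6(15.999)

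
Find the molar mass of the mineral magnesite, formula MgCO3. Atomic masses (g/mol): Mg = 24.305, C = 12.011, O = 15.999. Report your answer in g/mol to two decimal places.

Mg: 1 × 24.305 = 24.3050
C: 1 × 12.011 = 12.0110
O: 3 × 15.999 = 47.9970
Summing the contributions gives the formula mass.

84.31 g/mol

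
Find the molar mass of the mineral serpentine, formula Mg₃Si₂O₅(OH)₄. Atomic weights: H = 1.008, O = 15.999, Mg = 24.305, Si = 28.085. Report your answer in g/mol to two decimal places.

The formula mass is the sum 3·24.305 + 2·28.085 + 9·15.999 + 4·1.008.

277.11 g/mol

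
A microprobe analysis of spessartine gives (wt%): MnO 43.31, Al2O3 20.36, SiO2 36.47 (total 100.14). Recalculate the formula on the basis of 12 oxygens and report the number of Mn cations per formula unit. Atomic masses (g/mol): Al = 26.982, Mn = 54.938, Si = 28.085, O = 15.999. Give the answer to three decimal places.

43.31 wt% MnO ÷ 70.937 g/mol = 0.61054 mol, giving 0.61054 Mn and 0.61054 O.
20.36 wt% Al2O3 ÷ 101.961 g/mol = 0.19968 mol, giving 0.39936 Al and 0.59904 O.
36.47 wt% SiO2 ÷ 60.083 g/mol = 0.60699 mol, giving 0.60699 Si and 1.21398 O.
Oxygen sums to 2.42356; scaling by 12/2.42356 = 4.95139 puts the formula on 12 O.
Mn: 0.61054 × 4.95139 = 3.023 atoms per formula unit.

3.023 Mn apfu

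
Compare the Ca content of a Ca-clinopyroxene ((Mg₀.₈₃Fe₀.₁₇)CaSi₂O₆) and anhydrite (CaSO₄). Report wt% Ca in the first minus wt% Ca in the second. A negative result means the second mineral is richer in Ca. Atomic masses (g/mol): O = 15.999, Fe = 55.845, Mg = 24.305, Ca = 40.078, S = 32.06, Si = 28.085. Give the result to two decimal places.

First mineral: 40.078 g Ca in 221.909 g formula = 18.06 wt% Ca.
Second mineral: 40.078 g Ca in 136.134 g formula = 29.44 wt% Ca.
18.06% − 29.44% gives a difference of -11.38 percentage points.

-11.38 percentage points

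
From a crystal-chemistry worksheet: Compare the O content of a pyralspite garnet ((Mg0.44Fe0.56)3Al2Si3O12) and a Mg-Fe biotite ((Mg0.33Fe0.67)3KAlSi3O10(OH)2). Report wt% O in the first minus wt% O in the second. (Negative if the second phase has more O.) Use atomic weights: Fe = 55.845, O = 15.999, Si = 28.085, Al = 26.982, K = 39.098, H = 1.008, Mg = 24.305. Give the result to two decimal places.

2.15 percentage points

M((Mg0.44Fe0.56)3Al2Si3O12) = 456.109 g/mol, so wt% O = 191.988/456.109 × 100 = 42.09%.
M((Mg0.33Fe0.67)3KAlSi3O10(OH)2) = 480.649 g/mol, so wt% O = 191.988/480.649 × 100 = 39.94%.
42.09 − 39.94 = 2.15 pp.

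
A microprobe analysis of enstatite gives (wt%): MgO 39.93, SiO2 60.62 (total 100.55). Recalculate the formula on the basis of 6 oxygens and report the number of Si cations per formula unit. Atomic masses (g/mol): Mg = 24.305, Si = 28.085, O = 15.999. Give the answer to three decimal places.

2.012 Si apfu

MgO: 39.93/40.304 = 0.99072 mol → 0.99072 mol Mg, 0.99072 mol O.
SiO2: 60.62/60.083 = 1.00894 mol → 1.00894 mol Si, 2.01788 mol O.
Total oxygen = 3.00860 mol. Normalization factor = 6/3.00860 = 1.99428.
Si per 6 O = 1.00894 × 1.99428 = 2.012.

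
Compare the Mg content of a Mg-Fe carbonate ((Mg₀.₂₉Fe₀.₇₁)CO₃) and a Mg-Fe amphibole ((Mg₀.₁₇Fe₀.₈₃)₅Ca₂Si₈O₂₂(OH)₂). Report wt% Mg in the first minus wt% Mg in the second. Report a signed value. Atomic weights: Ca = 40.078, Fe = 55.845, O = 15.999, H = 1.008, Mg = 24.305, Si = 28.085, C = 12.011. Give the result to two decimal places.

First mineral: 7.048 g Mg in 106.706 g formula = 6.61 wt% Mg.
Second mineral: 20.659 g Mg in 943.244 g formula = 2.19 wt% Mg.
6.61% − 2.19% gives a difference of 4.42 percentage points.

4.42 percentage points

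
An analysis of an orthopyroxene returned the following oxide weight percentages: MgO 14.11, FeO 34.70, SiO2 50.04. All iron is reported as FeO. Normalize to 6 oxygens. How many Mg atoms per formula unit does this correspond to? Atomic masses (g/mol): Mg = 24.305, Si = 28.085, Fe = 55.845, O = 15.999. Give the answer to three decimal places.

0.841 Mg apfu

MgO: 14.11/40.304 = 0.35009 mol → 0.35009 mol Mg, 0.35009 mol O.
FeO: 34.70/71.844 = 0.48299 mol → 0.48299 mol Fe, 0.48299 mol O.
SiO2: 50.04/60.083 = 0.83285 mol → 0.83285 mol Si, 1.66570 mol O.
Total oxygen = 2.49878 mol. Normalization factor = 6/2.49878 = 2.40117.
Mg per 6 O = 0.35009 × 2.40117 = 0.841.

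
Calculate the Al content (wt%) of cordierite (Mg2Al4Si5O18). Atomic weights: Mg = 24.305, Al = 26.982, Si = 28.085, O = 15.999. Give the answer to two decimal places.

Formula mass = 2×24.305 + 4×26.982 + 5×28.085 + 18×15.999 = 584.945 g/mol, of which 107.928 g is Al.
So Al makes up 107.928/584.945 = 0.1845 of the mass, i.e. 18.45%.

18.45 wt%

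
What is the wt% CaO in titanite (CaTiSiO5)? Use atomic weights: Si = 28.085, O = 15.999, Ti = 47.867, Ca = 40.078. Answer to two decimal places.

Formula mass = 196.025 g/mol.
1 Ca → 1.0000 mol CaO per formula unit; M(CaO) = 56.077, so CaO mass = 56.077 g.
56.077/196.025 × 100 = 28.61 wt%.

28.61 wt%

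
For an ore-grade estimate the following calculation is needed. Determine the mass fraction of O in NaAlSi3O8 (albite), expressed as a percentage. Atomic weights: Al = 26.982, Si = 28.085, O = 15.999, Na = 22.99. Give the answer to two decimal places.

Formula mass = 1·22.99 + 1·26.982 + 3·28.085 + 8·15.999 = 262.219 g/mol, of which 127.992 g is O.
So O makes up 127.992/262.219 = 0.4881 of the mass, i.e. 48.81%.

48.81 mass %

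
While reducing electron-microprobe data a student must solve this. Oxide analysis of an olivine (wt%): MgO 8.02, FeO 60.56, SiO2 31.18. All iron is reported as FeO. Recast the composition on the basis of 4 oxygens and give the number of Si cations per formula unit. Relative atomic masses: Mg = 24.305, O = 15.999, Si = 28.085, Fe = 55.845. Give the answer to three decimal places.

MgO: 8.02/40.304 = 0.19899 mol → 0.19899 mol Mg, 0.19899 mol O.
FeO: 60.56/71.844 = 0.84294 mol → 0.84294 mol Fe, 0.84294 mol O.
SiO2: 31.18/60.083 = 0.51895 mol → 0.51895 mol Si, 1.03790 mol O.
Total oxygen = 2.07983 mol. Normalization factor = 4/2.07983 = 1.92323.
Si per 4 O = 0.51895 × 1.92323 = 0.998.

0.998 Si apfu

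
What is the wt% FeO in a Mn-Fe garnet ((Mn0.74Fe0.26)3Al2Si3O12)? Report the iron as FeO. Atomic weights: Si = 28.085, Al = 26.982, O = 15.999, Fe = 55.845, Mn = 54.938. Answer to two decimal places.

M((Mn0.74Fe0.26)3Al2Si3O12) = 495.728 g/mol; M(FeO) = 71.844 g/mol.
Moles FeO per formula unit = 0.78 Fe ÷ 1 = 0.7800.
FeO fraction = (0.7800 × 71.844) / 495.728 = 56.038/495.728 = 0.1130.

11.30 wt%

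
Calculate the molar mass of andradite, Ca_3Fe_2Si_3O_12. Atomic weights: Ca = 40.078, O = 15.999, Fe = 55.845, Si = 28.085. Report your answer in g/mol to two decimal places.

508.17 g/mol

Ca: 3 × 40.078 = 120.2340
Fe: 2 × 55.845 = 111.6900
Si: 3 × 28.085 = 84.2550
O: 12 × 15.999 = 191.9880
Summing the contributions gives the formula mass.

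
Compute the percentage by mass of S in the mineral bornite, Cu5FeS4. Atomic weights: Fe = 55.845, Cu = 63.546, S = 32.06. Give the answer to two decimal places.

Molar mass of Cu5FeS4: 5*63.546 + 1*55.845 + 4*32.06 = 501.815 g/mol.
Mass of S per formula unit: 4 × 32.06 = 128.240 g.
Weight fraction S = 128.240 / 501.815 = 0.2556.

25.56 wt%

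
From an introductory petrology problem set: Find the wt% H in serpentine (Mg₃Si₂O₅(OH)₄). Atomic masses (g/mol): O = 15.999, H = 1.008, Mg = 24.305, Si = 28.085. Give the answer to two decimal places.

Molar mass of Mg₃Si₂O₅(OH)₄: 3·24.305 + 2·28.085 + 9·15.999 + 4·1.008 = 277.108 g/mol.
Mass of H per formula unit: 4 × 1.008 = 4.032 g.
Weight fraction H = 4.032 / 277.108 = 0.0146.

1.46 weight percent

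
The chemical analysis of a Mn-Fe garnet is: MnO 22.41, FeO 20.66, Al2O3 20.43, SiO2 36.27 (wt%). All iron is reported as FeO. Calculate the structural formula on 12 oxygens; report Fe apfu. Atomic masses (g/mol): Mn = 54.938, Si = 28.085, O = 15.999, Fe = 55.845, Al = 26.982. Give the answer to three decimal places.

MnO (M=70.937): mol = 0.31591; Mn = 0.31591, O = 0.31591.
FeO (M=71.844): mol = 0.28757; Fe = 0.28757, O = 0.28757.
Al2O3 (M=101.961): mol = 0.20037; Al = 0.40074, O = 0.60111.
SiO2 (M=60.083): mol = 0.60366; Si = 0.60366, O = 1.20732.
ΣO = 2.41191; factor = 12/ΣO = 4.97531.
Fe apfu = 0.28757 × 4.97531 = 1.431.

1.431 Fe apfu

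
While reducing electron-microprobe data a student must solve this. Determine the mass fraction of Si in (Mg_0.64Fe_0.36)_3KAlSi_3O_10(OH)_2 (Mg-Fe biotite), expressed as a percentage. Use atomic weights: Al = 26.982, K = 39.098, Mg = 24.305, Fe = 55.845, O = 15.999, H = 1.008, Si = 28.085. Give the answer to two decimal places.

18.67 wt%

M((Mg_0.64Fe_0.36)_3KAlSi_3O_10(OH)_2) = 451.317 g/mol.
Si contributes 3 × 28.085 = 84.255 g per mole.
84.255/451.317 = 0.1867 → 18.67%.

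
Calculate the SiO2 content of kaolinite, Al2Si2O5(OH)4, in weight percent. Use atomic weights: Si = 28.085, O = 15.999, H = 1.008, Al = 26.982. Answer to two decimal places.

46.55 wt%

M(Al2Si2O5(OH)4) = 258.157 g/mol; M(SiO2) = 60.083 g/mol.
Moles SiO2 per formula unit = 2 Si ÷ 1 = 2.0000.
SiO2 fraction = (2.0000 × 60.083) / 258.157 = 120.166/258.157 = 0.4655.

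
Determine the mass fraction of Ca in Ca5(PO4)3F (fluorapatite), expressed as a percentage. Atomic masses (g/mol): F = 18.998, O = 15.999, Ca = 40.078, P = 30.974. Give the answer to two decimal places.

39.74 wt%

Molar mass of Ca5(PO4)3F: 5*40.078 + 3*30.974 + 12*15.999 + 1*18.998 = 504.298 g/mol.
Mass of Ca per formula unit: 5 × 40.078 = 200.390 g.
Weight fraction Ca = 200.390 / 504.298 = 0.3974.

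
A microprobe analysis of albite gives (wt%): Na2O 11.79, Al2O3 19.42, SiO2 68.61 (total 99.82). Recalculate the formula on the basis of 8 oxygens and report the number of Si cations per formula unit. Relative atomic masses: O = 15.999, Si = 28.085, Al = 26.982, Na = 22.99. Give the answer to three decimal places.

11.79 wt% Na2O ÷ 61.979 g/mol = 0.19023 mol, giving 0.38046 Na and 0.19023 O.
19.42 wt% Al2O3 ÷ 101.961 g/mol = 0.19046 mol, giving 0.38092 Al and 0.57138 O.
68.61 wt% SiO2 ÷ 60.083 g/mol = 1.14192 mol, giving 1.14192 Si and 2.28384 O.
Oxygen sums to 3.04545; scaling by 8/3.04545 = 2.62687 puts the formula on 8 O.
Si: 1.14192 × 2.62687 = 3.000 atoms per formula unit.

3.000 Si apfu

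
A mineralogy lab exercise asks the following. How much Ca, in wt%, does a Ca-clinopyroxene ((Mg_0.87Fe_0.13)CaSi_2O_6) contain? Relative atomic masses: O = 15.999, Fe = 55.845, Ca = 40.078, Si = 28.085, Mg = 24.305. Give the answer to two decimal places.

Formula mass = 0.87·24.305 + 0.13·55.845 + 1·40.078 + 2·28.085 + 6·15.999 = 220.647 g/mol, of which 40.078 g is Ca.
So Ca makes up 40.078/220.647 = 0.1816 of the mass, i.e. 18.16%.

18.16 wt%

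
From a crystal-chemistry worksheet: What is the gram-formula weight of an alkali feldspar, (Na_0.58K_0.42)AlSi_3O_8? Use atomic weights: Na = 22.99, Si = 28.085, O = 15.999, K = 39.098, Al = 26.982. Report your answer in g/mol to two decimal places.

The formula mass is the sum 0.58*22.99 + 0.42*39.098 + 1*26.982 + 3*28.085 + 8*15.999.

268.98 g/mol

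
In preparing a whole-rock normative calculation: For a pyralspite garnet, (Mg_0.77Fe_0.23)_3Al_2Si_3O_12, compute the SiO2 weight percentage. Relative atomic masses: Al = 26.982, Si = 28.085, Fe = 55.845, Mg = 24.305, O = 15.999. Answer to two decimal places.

Molar mass of (Mg_0.77Fe_0.23)_3Al_2Si_3O_12 = 2.31×24.305 + 0.69×55.845 + 2×26.982 + 3×28.085 + 12×15.999 = 424.885 g/mol.
Each formula unit contains 3 Si, equivalent to 3/1 = 3.0000 mol SiO2.
M(SiO2) = 1×28.085 + 2×15.999 = 60.083 g/mol.
Mass of SiO2 per formula unit = 3.0000 × 60.083 = 180.249 g.
SiO2 wt% = 180.249 / 424.885 × 100 = 42.42%.

42.42 wt%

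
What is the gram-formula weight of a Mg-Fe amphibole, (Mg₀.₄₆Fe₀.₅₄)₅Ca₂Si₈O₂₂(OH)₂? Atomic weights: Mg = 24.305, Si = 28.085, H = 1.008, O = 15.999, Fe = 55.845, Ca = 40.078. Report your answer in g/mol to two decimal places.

M = 2.30×24.305 + 2.70×55.845 + 2×40.078 + 8×28.085 + 24×15.999 + 2×1.008

897.51 g/mol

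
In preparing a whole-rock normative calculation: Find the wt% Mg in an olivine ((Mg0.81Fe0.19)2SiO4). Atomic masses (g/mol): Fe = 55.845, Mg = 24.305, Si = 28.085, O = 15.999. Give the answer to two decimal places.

Molar mass of (Mg0.81Fe0.19)2SiO4: 1.62·24.305 + 0.38·55.845 + 1·28.085 + 4·15.999 = 152.676 g/mol.
Mass of Mg per formula unit: 1.62 × 24.305 = 39.374 g.
Weight fraction Mg = 39.374 / 152.676 = 0.2579.

25.79 mass %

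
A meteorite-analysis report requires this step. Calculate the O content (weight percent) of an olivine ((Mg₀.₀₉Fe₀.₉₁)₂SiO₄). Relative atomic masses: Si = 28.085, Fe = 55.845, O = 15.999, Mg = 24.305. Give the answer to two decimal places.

32.31 weight percent

Formula mass = 0.18*24.305 + 1.82*55.845 + 1*28.085 + 4*15.999 = 198.094 g/mol, of which 63.996 g is O.
So O makes up 63.996/198.094 = 0.3231 of the mass, i.e. 32.31%.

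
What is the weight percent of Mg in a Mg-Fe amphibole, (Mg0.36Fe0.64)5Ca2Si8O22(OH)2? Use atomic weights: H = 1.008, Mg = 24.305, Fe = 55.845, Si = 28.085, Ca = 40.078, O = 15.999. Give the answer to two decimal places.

4.79 wt%

Molar mass of (Mg0.36Fe0.64)5Ca2Si8O22(OH)2: 1.80×24.305 + 3.20×55.845 + 2×40.078 + 8×28.085 + 24×15.999 + 2×1.008 = 913.281 g/mol.
Mass of Mg per formula unit: 1.80 × 24.305 = 43.749 g.
Weight fraction Mg = 43.749 / 913.281 = 0.0479.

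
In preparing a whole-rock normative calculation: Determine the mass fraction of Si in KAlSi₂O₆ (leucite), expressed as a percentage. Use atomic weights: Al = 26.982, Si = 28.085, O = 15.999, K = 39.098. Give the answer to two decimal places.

25.74 wt%

Formula mass = 1×39.098 + 1×26.982 + 2×28.085 + 6×15.999 = 218.244 g/mol, of which 56.170 g is Si.
So Si makes up 56.170/218.244 = 0.2574 of the mass, i.e. 25.74%.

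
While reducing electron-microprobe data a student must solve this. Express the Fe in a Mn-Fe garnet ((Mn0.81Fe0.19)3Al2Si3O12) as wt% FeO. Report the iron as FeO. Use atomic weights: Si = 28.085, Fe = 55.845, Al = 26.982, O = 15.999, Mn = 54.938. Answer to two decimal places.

8.26 wt%

Molar mass of (Mn0.81Fe0.19)3Al2Si3O12 = 2.43·54.938 + 0.57·55.845 + 2·26.982 + 3·28.085 + 12·15.999 = 495.538 g/mol.
Each formula unit contains 0.57 Fe, equivalent to 0.57/1 = 0.5700 mol FeO.
M(FeO) = 1×55.845 + 1×15.999 = 71.844 g/mol.
Mass of FeO per formula unit = 0.5700 × 71.844 = 40.951 g.
FeO wt% = 40.951 / 495.538 × 100 = 8.26%.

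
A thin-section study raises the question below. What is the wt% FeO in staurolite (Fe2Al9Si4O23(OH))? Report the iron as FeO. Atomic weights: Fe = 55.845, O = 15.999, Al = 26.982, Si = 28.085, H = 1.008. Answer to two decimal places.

Formula mass = 851.852 g/mol.
2 Fe → 2.0000 mol FeO per formula unit; M(FeO) = 71.844, so FeO mass = 143.688 g.
143.688/851.852 × 100 = 16.87 wt%.

16.87 wt%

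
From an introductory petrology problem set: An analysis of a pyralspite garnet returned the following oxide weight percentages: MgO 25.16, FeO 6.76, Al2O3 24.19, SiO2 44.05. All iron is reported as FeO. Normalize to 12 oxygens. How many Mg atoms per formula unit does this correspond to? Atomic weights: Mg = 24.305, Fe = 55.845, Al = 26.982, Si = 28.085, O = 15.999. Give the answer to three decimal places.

2.586 Mg apfu

MgO: 25.16/40.304 = 0.62426 mol → 0.62426 mol Mg, 0.62426 mol O.
FeO: 6.76/71.844 = 0.09409 mol → 0.09409 mol Fe, 0.09409 mol O.
Al2O3: 24.19/101.961 = 0.23725 mol → 0.47450 mol Al, 0.71175 mol O.
SiO2: 44.05/60.083 = 0.73315 mol → 0.73315 mol Si, 1.46630 mol O.
Total oxygen = 2.89640 mol. Normalization factor = 12/2.89640 = 4.14307.
Mg per 12 O = 0.62426 × 4.14307 = 2.586.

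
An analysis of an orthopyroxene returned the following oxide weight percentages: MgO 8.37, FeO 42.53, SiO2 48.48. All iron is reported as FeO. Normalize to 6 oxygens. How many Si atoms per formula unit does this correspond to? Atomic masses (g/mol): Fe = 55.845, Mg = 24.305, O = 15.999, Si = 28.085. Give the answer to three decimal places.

2.006 Si apfu

MgO (M=40.304): mol = 0.20767; Mg = 0.20767, O = 0.20767.
FeO (M=71.844): mol = 0.59198; Fe = 0.59198, O = 0.59198.
SiO2 (M=60.083): mol = 0.80688; Si = 0.80688, O = 1.61376.
ΣO = 2.41341; factor = 6/ΣO = 2.48611.
Si apfu = 0.80688 × 2.48611 = 2.006.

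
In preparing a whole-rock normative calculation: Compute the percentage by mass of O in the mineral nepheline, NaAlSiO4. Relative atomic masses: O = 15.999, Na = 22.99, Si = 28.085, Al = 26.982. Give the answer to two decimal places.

M(NaAlSiO4) = 142.053 g/mol.
O contributes 4 × 15.999 = 63.996 g per mole.
63.996/142.053 = 0.4505 → 45.05%.

45.05 mass %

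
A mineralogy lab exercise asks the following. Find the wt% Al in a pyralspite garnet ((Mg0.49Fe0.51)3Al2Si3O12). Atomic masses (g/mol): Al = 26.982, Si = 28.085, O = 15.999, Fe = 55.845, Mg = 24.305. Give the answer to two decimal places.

Formula mass = 1.47*24.305 + 1.53*55.845 + 2*26.982 + 3*28.085 + 12*15.999 = 451.378 g/mol, of which 53.964 g is Al.
So Al makes up 53.964/451.378 = 0.1196 of the mass, i.e. 11.96%.

11.96 wt%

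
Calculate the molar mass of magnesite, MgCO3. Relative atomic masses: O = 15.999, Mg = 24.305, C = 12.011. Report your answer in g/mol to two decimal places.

84.31 g/mol

M = 1(24.305) + 1(12.011) + 3(15.999)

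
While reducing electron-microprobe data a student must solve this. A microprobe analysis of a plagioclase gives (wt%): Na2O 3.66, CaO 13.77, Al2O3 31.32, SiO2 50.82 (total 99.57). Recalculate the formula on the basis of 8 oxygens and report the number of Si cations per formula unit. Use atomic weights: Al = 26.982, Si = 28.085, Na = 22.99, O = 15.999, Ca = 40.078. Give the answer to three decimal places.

Na2O (M=61.979): mol = 0.05905; Na = 0.11810, O = 0.05905.
CaO (M=56.077): mol = 0.24556; Ca = 0.24556, O = 0.24556.
Al2O3 (M=101.961): mol = 0.30718; Al = 0.61436, O = 0.92154.
SiO2 (M=60.083): mol = 0.84583; Si = 0.84583, O = 1.69166.
ΣO = 2.91781; factor = 8/ΣO = 2.74178.
Si apfu = 0.84583 × 2.74178 = 2.319.

2.319 Si apfu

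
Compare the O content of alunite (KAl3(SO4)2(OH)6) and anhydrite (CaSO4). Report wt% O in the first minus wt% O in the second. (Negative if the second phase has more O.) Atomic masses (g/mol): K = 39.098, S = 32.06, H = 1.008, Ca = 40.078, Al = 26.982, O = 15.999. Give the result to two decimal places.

7.07 percentage points

First mineral: 223.986 g O in 414.198 g formula = 54.08 wt% O.
Second mineral: 63.996 g O in 136.134 g formula = 47.01 wt% O.
54.08% − 47.01% gives a difference of 7.07 percentage points.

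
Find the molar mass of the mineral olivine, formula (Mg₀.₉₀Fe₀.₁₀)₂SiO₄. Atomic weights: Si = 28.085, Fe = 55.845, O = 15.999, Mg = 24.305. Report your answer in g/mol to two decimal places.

147.00 g/mol

M = 1.80(24.305) + 0.20(55.845) + 1(28.085) + 4(15.999)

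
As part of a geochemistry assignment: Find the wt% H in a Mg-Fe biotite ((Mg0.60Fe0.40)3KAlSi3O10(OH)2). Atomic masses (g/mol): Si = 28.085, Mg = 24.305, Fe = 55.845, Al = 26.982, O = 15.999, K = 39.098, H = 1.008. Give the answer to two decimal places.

Molar mass of (Mg0.60Fe0.40)3KAlSi3O10(OH)2: 1.80×24.305 + 1.20×55.845 + 1×39.098 + 1×26.982 + 3×28.085 + 12×15.999 + 2×1.008 = 455.102 g/mol.
Mass of H per formula unit: 2 × 1.008 = 2.016 g.
Weight fraction H = 2.016 / 455.102 = 0.0044.

0.44 mass %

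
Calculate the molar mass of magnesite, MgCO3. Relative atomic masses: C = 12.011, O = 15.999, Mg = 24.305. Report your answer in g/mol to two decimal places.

84.31 g/mol

M = 1×24.305 + 1×12.011 + 3×15.999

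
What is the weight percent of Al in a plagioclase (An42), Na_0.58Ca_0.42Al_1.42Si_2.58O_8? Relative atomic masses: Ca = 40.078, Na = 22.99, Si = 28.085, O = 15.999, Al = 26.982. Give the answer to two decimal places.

Molar mass of Na_0.58Ca_0.42Al_1.42Si_2.58O_8: 0.58·22.99 + 0.42·40.078 + 1.42·26.982 + 2.58·28.085 + 8·15.999 = 268.933 g/mol.
Mass of Al per formula unit: 1.42 × 26.982 = 38.314 g.
Weight fraction Al = 38.314 / 268.933 = 0.1425.

14.25 wt%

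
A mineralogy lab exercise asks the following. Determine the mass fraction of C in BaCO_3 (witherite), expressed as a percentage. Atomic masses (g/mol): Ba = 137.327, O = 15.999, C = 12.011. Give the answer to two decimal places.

M(BaCO_3) = 197.335 g/mol.
C contributes 1 × 12.011 = 12.011 g per mole.
12.011/197.335 = 0.0609 → 6.09%.

6.09 weight percent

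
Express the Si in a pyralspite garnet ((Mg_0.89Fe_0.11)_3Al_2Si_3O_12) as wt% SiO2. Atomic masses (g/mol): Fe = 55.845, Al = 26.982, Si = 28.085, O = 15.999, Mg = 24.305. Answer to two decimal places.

Molar mass of (Mg_0.89Fe_0.11)_3Al_2Si_3O_12 = 2.67*24.305 + 0.33*55.845 + 2*26.982 + 3*28.085 + 12*15.999 = 413.530 g/mol.
Each formula unit contains 3 Si, equivalent to 3/1 = 3.0000 mol SiO2.
M(SiO2) = 1×28.085 + 2×15.999 = 60.083 g/mol.
Mass of SiO2 per formula unit = 3.0000 × 60.083 = 180.249 g.
SiO2 wt% = 180.249 / 413.530 × 100 = 43.59%.

43.59 wt%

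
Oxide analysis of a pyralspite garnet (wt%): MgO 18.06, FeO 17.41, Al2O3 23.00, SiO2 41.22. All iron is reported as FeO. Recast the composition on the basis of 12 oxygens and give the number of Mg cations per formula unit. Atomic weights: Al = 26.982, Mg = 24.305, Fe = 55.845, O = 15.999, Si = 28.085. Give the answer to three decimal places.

1.963 Mg apfu

MgO: 18.06/40.304 = 0.44809 mol → 0.44809 mol Mg, 0.44809 mol O.
FeO: 17.41/71.844 = 0.24233 mol → 0.24233 mol Fe, 0.24233 mol O.
Al2O3: 23.00/101.961 = 0.22558 mol → 0.45116 mol Al, 0.67674 mol O.
SiO2: 41.22/60.083 = 0.68605 mol → 0.68605 mol Si, 1.37210 mol O.
Total oxygen = 2.73926 mol. Normalization factor = 12/2.73926 = 4.38075.
Mg per 12 O = 0.44809 × 4.38075 = 1.963.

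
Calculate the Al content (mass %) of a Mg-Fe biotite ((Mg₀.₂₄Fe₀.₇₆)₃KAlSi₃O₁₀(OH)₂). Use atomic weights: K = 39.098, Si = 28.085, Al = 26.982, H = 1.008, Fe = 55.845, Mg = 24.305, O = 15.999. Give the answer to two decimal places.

5.52 mass %

Molar mass of (Mg₀.₂₄Fe₀.₇₆)₃KAlSi₃O₁₀(OH)₂: 0.72*24.305 + 2.28*55.845 + 1*39.098 + 1*26.982 + 3*28.085 + 12*15.999 + 2*1.008 = 489.165 g/mol.
Mass of Al per formula unit: 1 × 26.982 = 26.982 g.
Weight fraction Al = 26.982 / 489.165 = 0.0552.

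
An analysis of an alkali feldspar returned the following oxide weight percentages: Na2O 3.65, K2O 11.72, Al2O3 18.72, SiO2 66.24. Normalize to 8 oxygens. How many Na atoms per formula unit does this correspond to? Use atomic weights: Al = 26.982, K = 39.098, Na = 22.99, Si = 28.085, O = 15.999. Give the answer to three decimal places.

0.321 Na apfu

Na2O: 3.65/61.979 = 0.05889 mol → 0.11778 mol Na, 0.05889 mol O.
K2O: 11.72/94.195 = 0.12442 mol → 0.24884 mol K, 0.12442 mol O.
Al2O3: 18.72/101.961 = 0.18360 mol → 0.36720 mol Al, 0.55080 mol O.
SiO2: 66.24/60.083 = 1.10247 mol → 1.10247 mol Si, 2.20494 mol O.
Total oxygen = 2.93905 mol. Normalization factor = 8/2.93905 = 2.72197.
Na per 8 O = 0.11778 × 2.72197 = 0.321.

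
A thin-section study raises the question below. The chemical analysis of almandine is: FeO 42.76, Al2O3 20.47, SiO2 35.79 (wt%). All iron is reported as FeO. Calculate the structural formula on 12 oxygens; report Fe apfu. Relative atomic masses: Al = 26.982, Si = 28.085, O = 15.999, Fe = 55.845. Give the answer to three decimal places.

2.990 Fe apfu

FeO: 42.76/71.844 = 0.59518 mol → 0.59518 mol Fe, 0.59518 mol O.
Al2O3: 20.47/101.961 = 0.20076 mol → 0.40152 mol Al, 0.60228 mol O.
SiO2: 35.79/60.083 = 0.59568 mol → 0.59568 mol Si, 1.19136 mol O.
Total oxygen = 2.38882 mol. Normalization factor = 12/2.38882 = 5.02340.
Fe per 12 O = 0.59518 × 5.02340 = 2.990.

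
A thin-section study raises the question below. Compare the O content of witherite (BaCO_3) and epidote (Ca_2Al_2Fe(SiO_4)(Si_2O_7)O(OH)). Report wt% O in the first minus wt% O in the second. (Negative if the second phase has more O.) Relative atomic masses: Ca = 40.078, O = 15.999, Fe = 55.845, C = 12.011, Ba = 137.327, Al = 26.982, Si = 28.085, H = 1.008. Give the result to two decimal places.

-18.72 percentage points

First mineral: 47.997 g O in 197.335 g formula = 24.32 wt% O.
Second mineral: 207.987 g O in 483.215 g formula = 43.04 wt% O.
24.32% − 43.04% gives a difference of -18.72 percentage points.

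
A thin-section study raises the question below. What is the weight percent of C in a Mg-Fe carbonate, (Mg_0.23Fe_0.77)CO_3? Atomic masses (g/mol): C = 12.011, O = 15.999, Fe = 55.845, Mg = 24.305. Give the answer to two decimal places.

Molar mass of (Mg_0.23Fe_0.77)CO_3: 0.23·24.305 + 0.77·55.845 + 1·12.011 + 3·15.999 = 108.599 g/mol.
Mass of C per formula unit: 1 × 12.011 = 12.011 g.
Weight fraction C = 12.011 / 108.599 = 0.1106.

11.06 mass %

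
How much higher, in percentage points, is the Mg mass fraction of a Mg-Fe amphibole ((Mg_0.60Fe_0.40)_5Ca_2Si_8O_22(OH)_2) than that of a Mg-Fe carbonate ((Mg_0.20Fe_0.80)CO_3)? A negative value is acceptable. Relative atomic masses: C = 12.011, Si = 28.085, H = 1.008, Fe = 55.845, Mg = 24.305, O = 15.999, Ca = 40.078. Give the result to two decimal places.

3.89 percentage points

Mg in (Mg_0.60Fe_0.40)_5Ca_2Si_8O_22(OH)_2: molar mass 875.433 g/mol; 3×24.305 = 72.915 g → 8.33 wt%.
Mg in (Mg_0.20Fe_0.80)CO_3: molar mass 109.545 g/mol; 0.20×24.305 = 4.861 g → 4.44 wt%.
Difference = 8.33 − 4.44 = 3.89 percentage points.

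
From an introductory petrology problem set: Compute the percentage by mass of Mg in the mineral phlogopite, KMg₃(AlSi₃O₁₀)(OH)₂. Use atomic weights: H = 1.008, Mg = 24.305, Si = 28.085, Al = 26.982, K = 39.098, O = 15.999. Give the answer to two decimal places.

M(KMg₃(AlSi₃O₁₀)(OH)₂) = 417.254 g/mol.
Mg contributes 3 × 24.305 = 72.915 g per mole.
72.915/417.254 = 0.1747 → 17.47%.

17.47 mass %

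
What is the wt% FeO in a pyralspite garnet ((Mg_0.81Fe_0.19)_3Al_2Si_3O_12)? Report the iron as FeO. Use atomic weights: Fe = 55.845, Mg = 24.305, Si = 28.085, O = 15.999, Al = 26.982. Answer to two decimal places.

Molar mass of (Mg_0.81Fe_0.19)_3Al_2Si_3O_12 = 2.43×24.305 + 0.57×55.845 + 2×26.982 + 3×28.085 + 12×15.999 = 421.100 g/mol.
Each formula unit contains 0.57 Fe, equivalent to 0.57/1 = 0.5700 mol FeO.
M(FeO) = 1×55.845 + 1×15.999 = 71.844 g/mol.
Mass of FeO per formula unit = 0.5700 × 71.844 = 40.951 g.
FeO wt% = 40.951 / 421.100 × 100 = 9.72%.

9.72 wt%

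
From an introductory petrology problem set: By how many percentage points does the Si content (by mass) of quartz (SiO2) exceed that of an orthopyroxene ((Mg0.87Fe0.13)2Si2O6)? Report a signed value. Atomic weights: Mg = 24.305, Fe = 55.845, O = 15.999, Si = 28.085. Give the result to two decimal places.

19.86 percentage points

M(SiO2) = 60.083 g/mol, so wt% Si = 28.085/60.083 × 100 = 46.74%.
M((Mg0.87Fe0.13)2Si2O6) = 208.974 g/mol, so wt% Si = 56.170/208.974 × 100 = 26.88%.
46.74 − 26.88 = 19.86 pp.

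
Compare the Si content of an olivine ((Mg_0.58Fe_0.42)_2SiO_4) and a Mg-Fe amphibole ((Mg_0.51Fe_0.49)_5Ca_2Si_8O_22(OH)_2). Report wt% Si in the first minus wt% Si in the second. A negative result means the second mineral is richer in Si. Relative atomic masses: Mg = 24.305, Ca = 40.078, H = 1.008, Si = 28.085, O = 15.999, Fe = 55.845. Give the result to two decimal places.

-8.46 percentage points

First mineral: 28.085 g Si in 167.185 g formula = 16.80 wt% Si.
Second mineral: 224.680 g Si in 889.626 g formula = 25.26 wt% Si.
16.80% − 25.26% gives a difference of -8.46 percentage points.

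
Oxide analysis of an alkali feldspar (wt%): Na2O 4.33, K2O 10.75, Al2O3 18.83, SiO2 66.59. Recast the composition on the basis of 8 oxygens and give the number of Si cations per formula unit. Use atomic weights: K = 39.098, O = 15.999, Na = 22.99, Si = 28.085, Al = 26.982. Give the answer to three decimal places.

3.001 Si apfu

4.33 wt% Na2O ÷ 61.979 g/mol = 0.06986 mol, giving 0.13972 Na and 0.06986 O.
10.75 wt% K2O ÷ 94.195 g/mol = 0.11412 mol, giving 0.22824 K and 0.11412 O.
18.83 wt% Al2O3 ÷ 101.961 g/mol = 0.18468 mol, giving 0.36936 Al and 0.55404 O.
66.59 wt% SiO2 ÷ 60.083 g/mol = 1.10830 mol, giving 1.10830 Si and 2.21660 O.
Oxygen sums to 2.95462; scaling by 8/2.95462 = 2.70762 puts the formula on 8 O.
Si: 1.10830 × 2.70762 = 3.001 atoms per formula unit.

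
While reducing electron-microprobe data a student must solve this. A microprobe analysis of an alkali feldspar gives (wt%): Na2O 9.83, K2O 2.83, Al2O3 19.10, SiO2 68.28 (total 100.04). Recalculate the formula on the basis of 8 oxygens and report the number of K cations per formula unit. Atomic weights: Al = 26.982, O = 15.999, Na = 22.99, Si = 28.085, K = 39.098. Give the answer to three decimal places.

Na2O: 9.83/61.979 = 0.15860 mol → 0.31720 mol Na, 0.15860 mol O.
K2O: 2.83/94.195 = 0.03004 mol → 0.06008 mol K, 0.03004 mol O.
Al2O3: 19.10/101.961 = 0.18733 mol → 0.37466 mol Al, 0.56199 mol O.
SiO2: 68.28/60.083 = 1.13643 mol → 1.13643 mol Si, 2.27286 mol O.
Total oxygen = 3.02349 mol. Normalization factor = 8/3.02349 = 2.64595.
K per 8 O = 0.06008 × 2.64595 = 0.159.

0.159 K apfu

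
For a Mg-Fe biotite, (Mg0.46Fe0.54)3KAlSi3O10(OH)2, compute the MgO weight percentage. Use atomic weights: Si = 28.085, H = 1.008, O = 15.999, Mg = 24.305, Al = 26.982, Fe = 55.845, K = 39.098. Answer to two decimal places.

Molar mass of (Mg0.46Fe0.54)3KAlSi3O10(OH)2 = 1.38*24.305 + 1.62*55.845 + 1*39.098 + 1*26.982 + 3*28.085 + 12*15.999 + 2*1.008 = 468.349 g/mol.
Each formula unit contains 1.38 Mg, equivalent to 1.38/1 = 1.3800 mol MgO.
M(MgO) = 1×24.305 + 1×15.999 = 40.304 g/mol.
Mass of MgO per formula unit = 1.3800 × 40.304 = 55.620 g.
MgO wt% = 55.620 / 468.349 × 100 = 11.88%.

11.88 wt%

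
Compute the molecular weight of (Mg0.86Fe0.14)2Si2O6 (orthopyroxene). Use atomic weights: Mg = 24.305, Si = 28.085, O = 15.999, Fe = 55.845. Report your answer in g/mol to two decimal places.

209.61 g/mol

The formula mass is the sum 1.72×24.305 + 0.28×55.845 + 2×28.085 + 6×15.999.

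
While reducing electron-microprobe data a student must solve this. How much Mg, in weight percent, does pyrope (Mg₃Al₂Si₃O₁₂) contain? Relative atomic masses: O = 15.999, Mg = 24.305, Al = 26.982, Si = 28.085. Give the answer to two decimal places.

18.09 weight percent

Formula mass = 3*24.305 + 2*26.982 + 3*28.085 + 12*15.999 = 403.122 g/mol, of which 72.915 g is Mg.
So Mg makes up 72.915/403.122 = 0.1809 of the mass, i.e. 18.09%.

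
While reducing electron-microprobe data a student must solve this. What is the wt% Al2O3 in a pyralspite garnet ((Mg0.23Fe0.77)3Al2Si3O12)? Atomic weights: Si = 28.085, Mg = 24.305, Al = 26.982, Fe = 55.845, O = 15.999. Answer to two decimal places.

21.42 wt%

M((Mg0.23Fe0.77)3Al2Si3O12) = 475.979 g/mol; M(Al2O3) = 101.961 g/mol.
Moles Al2O3 per formula unit = 2 Al ÷ 2 = 1.0000.
Al2O3 fraction = (1.0000 × 101.961) / 475.979 = 101.961/475.979 = 0.2142.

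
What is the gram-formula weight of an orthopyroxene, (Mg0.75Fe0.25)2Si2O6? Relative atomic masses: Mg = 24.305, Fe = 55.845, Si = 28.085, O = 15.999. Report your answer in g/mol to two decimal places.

Mg: 1.50 × 24.305 = 36.4575
Fe: 0.50 × 55.845 = 27.9225
Si: 2 × 28.085 = 56.1700
O: 6 × 15.999 = 95.9940
Summing the contributions gives the formula mass.

216.54 g/mol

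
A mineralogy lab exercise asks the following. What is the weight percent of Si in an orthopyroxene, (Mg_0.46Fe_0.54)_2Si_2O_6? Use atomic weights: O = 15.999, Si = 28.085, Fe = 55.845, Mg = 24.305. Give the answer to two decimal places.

Molar mass of (Mg_0.46Fe_0.54)_2Si_2O_6: 0.92*24.305 + 1.08*55.845 + 2*28.085 + 6*15.999 = 234.837 g/mol.
Mass of Si per formula unit: 2 × 28.085 = 56.170 g.
Weight fraction Si = 56.170 / 234.837 = 0.2392.

23.92 mass %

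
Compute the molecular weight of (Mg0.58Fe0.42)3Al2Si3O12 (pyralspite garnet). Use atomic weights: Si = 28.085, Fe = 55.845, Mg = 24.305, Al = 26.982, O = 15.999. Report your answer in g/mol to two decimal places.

442.86 g/mol

The formula mass is the sum 1.74(24.305) + 1.26(55.845) + 2(26.982) + 3(28.085) + 12(15.999).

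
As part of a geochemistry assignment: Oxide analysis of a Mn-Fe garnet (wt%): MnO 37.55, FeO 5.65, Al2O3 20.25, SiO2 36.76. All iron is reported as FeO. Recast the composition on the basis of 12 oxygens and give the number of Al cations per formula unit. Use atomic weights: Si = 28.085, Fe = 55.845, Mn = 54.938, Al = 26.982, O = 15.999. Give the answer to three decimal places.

MnO (M=70.937): mol = 0.52934; Mn = 0.52934, O = 0.52934.
FeO (M=71.844): mol = 0.07864; Fe = 0.07864, O = 0.07864.
Al2O3 (M=101.961): mol = 0.19861; Al = 0.39722, O = 0.59583.
SiO2 (M=60.083): mol = 0.61182; Si = 0.61182, O = 1.22364.
ΣO = 2.42745; factor = 12/ΣO = 4.94346.
Al apfu = 0.39722 × 4.94346 = 1.964.

1.964 Al apfu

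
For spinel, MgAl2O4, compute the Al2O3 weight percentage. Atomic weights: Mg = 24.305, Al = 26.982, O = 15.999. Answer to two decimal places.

M(MgAl2O4) = 142.265 g/mol; M(Al2O3) = 101.961 g/mol.
Moles Al2O3 per formula unit = 2 Al ÷ 2 = 1.0000.
Al2O3 fraction = (1.0000 × 101.961) / 142.265 = 101.961/142.265 = 0.7167.

71.67 wt%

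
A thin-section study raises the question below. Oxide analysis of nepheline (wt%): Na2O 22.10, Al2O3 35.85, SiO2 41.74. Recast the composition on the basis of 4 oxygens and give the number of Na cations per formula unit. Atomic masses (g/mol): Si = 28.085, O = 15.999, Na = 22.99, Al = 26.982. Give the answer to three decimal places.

1.018 Na apfu

Na2O (M=61.979): mol = 0.35657; Na = 0.71314, O = 0.35657.
Al2O3 (M=101.961): mol = 0.35161; Al = 0.70322, O = 1.05483.
SiO2 (M=60.083): mol = 0.69471; Si = 0.69471, O = 1.38942.
ΣO = 2.80082; factor = 4/ΣO = 1.42815.
Na apfu = 0.71314 × 1.42815 = 1.018.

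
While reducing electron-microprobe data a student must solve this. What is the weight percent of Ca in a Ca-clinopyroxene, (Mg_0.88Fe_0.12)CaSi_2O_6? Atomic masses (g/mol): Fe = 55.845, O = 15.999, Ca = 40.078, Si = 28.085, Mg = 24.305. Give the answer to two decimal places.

18.19 mass %

Formula mass = 0.88·24.305 + 0.12·55.845 + 1·40.078 + 2·28.085 + 6·15.999 = 220.332 g/mol, of which 40.078 g is Ca.
So Ca makes up 40.078/220.332 = 0.1819 of the mass, i.e. 18.19%.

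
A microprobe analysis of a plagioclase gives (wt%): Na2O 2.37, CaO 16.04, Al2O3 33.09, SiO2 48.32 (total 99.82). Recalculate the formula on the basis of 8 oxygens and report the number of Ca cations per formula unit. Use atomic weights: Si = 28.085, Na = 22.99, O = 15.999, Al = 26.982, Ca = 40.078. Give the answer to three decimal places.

Na2O: 2.37/61.979 = 0.03824 mol → 0.07648 mol Na, 0.03824 mol O.
CaO: 16.04/56.077 = 0.28604 mol → 0.28604 mol Ca, 0.28604 mol O.
Al2O3: 33.09/101.961 = 0.32454 mol → 0.64908 mol Al, 0.97362 mol O.
SiO2: 48.32/60.083 = 0.80422 mol → 0.80422 mol Si, 1.60844 mol O.
Total oxygen = 2.90634 mol. Normalization factor = 8/2.90634 = 2.75260.
Ca per 8 O = 0.28604 × 2.75260 = 0.787.

0.787 Ca apfu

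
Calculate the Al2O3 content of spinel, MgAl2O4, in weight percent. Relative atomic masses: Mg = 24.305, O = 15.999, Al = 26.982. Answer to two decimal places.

Molar mass of MgAl2O4 = 1×24.305 + 2×26.982 + 4×15.999 = 142.265 g/mol.
Each formula unit contains 2 Al, equivalent to 2/2 = 1.0000 mol Al2O3.
M(Al2O3) = 2×26.982 + 3×15.999 = 101.961 g/mol.
Mass of Al2O3 per formula unit = 1.0000 × 101.961 = 101.961 g.
Al2O3 wt% = 101.961 / 142.265 × 100 = 71.67%.

71.67 wt%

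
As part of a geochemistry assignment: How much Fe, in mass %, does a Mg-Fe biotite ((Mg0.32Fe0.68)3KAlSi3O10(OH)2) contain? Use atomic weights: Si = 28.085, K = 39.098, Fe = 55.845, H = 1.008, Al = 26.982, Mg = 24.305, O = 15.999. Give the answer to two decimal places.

23.66 mass %

Formula mass = 0.96×24.305 + 2.04×55.845 + 1×39.098 + 1×26.982 + 3×28.085 + 12×15.999 + 2×1.008 = 481.596 g/mol, of which 113.924 g is Fe.
So Fe makes up 113.924/481.596 = 0.2366 of the mass, i.e. 23.66%.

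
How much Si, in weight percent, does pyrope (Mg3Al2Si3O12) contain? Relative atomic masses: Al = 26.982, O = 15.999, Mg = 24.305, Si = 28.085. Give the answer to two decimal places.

20.90 weight percent

Molar mass of Mg3Al2Si3O12: 3*24.305 + 2*26.982 + 3*28.085 + 12*15.999 = 403.122 g/mol.
Mass of Si per formula unit: 3 × 28.085 = 84.255 g.
Weight fraction Si = 84.255 / 403.122 = 0.2090.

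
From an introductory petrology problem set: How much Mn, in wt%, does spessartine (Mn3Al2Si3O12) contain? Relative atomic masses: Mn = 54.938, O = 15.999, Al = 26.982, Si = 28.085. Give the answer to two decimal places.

M(Mn3Al2Si3O12) = 495.021 g/mol.
Mn contributes 3 × 54.938 = 164.814 g per mole.
164.814/495.021 = 0.3329 → 33.29%.

33.29 wt%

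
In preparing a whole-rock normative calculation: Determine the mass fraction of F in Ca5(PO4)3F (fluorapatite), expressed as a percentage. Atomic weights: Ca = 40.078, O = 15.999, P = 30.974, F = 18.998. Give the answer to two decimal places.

3.77 wt%

M(Ca5(PO4)3F) = 504.298 g/mol.
F contributes 1 × 18.998 = 18.998 g per mole.
18.998/504.298 = 0.0377 → 3.77%.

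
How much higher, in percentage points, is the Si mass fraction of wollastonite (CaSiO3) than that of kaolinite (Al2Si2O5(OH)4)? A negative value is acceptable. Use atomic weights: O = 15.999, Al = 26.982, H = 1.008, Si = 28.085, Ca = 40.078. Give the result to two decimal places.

First mineral: 28.085 g Si in 116.160 g formula = 24.18 wt% Si.
Second mineral: 56.170 g Si in 258.157 g formula = 21.76 wt% Si.
24.18% − 21.76% gives a difference of 2.42 percentage points.

2.42 percentage points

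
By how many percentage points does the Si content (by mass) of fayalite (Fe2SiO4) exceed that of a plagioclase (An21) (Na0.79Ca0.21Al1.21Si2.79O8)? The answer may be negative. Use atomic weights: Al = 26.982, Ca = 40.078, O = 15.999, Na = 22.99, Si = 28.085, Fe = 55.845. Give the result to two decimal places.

-15.72 percentage points

First mineral: 28.085 g Si in 203.771 g formula = 13.78 wt% Si.
Second mineral: 78.357 g Si in 265.576 g formula = 29.50 wt% Si.
13.78% − 29.50% gives a difference of -15.72 percentage points.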